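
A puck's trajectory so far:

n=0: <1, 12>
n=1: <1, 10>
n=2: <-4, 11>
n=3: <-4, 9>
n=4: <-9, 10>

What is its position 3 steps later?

Differencing gives <+0, -2>, <-5, +1>, <+0, -2>, <-5, +1>. This is the pattern <+0, -2>, <-5, +1> repeated.
step 5: apply <+0, -2> → <-9, 8>
step 6: apply <-5, +1> → <-14, 9>
step 7: apply <+0, -2> → <-14, 7>

<-14, 7>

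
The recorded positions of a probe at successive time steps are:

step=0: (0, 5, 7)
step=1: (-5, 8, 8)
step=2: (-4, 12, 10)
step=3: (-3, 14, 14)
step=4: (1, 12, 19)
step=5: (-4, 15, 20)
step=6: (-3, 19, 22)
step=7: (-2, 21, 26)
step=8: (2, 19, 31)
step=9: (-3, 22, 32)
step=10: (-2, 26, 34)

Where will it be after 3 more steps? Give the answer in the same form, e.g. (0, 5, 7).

Step-to-step displacements: (-5, +3, +1), (+1, +4, +2), (+1, +2, +4), (+4, -2, +5), (-5, +3, +1), (+1, +4, +2), (+1, +2, +4), (+4, -2, +5), (-5, +3, +1), (+1, +4, +2) — a repeating cycle of length 4.
step 11: apply (+1, +2, +4) → (-1, 28, 38)
step 12: apply (+4, -2, +5) → (3, 26, 43)
step 13: apply (-5, +3, +1) → (-2, 29, 44)

(-2, 29, 44)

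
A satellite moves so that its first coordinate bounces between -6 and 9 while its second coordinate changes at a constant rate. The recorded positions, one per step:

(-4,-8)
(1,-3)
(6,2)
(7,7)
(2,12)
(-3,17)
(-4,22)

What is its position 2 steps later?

The first coordinate travels 5 per step and bounces off the walls at -6 and 9.
  step 7: -4 → 1
  step 8: 1 → 6
The second coordinate changes by +5 each step: at step 8 it is 32.

(6,32)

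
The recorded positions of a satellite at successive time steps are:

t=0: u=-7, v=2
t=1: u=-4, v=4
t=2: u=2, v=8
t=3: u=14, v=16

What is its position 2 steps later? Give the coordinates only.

Consecutive displacements (+3, +2), (+6, +4), (+12, +8) scale by a factor of 2 each step.
step 4: u=14, v=16 + (+24, +16) → u=38, v=32
step 5: u=38, v=32 + (+48, +32) → u=86, v=64

u=86, v=64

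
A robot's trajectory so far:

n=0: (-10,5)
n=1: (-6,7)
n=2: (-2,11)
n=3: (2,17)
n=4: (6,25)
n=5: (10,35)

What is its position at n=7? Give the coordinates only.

Taking differences between consecutive positions: (+4,+2), (+4,+4), (+4,+6), (+4,+8), (+4,+10). These grow by (+0,+2) each step.
step 6: (10,35) + (+4,+12) → (14,47)
step 7: (14,47) + (+4,+14) → (18,61)

(18,61)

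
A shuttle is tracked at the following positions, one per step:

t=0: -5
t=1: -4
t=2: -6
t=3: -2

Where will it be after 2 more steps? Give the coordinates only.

6

Step-to-step displacements: +1, -2, +4; each is -2× the previous.
step 4: -2 − 8 → -10
step 5: -10 + 16 → 6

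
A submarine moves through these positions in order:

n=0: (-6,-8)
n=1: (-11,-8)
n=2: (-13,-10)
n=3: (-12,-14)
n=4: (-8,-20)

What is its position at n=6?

(9,-38)

First differences are (-5,+0), (-2,-2), (+1,-4), (+4,-6); their common second difference is (+3,-2) (constant acceleration).
step 5: (-8,-20) + (+7,-8) → (-1,-28)
step 6: (-1,-28) + (+10,-10) → (9,-38)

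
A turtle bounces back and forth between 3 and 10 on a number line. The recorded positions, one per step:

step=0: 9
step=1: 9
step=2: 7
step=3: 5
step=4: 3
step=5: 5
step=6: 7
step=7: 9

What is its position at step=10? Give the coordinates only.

The value reflects between 3 and 10, moving 2 per step.
  step 8: 9 → 9
  step 9: 9 → 7
  step 10: 7 → 5

5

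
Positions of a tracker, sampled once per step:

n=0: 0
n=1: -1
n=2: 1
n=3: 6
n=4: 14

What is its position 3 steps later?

Successive displacements: -1, +2, +5, +8 — each changes by +3.
step 5: 14 + 11 → 25
step 6: 25 + 14 → 39
step 7: 39 + 17 → 56

56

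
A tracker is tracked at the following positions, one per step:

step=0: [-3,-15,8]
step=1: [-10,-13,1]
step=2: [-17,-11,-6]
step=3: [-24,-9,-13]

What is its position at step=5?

[-38,-5,-27]

Each step adds [-7,+2,-7] to the position.
step 4: [-24,-9,-13] + [-7,+2,-7] → [-31,-7,-20]
step 5: [-31,-7,-20] + [-7,+2,-7] → [-38,-5,-27]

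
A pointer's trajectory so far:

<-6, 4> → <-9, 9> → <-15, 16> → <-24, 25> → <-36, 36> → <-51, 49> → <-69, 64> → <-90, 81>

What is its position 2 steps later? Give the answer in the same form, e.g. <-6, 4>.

First differences are <-3, +5>, <-6, +7>, <-9, +9>, <-12, +11>, <-15, +13>, <-18, +15>, <-21, +17>; their common second difference is <-3, +2> (constant acceleration).
step 8: <-90, 81> + <-24, +19> → <-114, 100>
step 9: <-114, 100> + <-27, +21> → <-141, 121>

<-141, 121>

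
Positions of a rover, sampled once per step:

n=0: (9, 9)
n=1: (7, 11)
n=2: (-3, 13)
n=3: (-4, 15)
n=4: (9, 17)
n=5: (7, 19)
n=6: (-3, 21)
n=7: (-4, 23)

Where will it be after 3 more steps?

(-3, 29)

First: cycles through 9, 7, -3, -4 every 4 steps. Step 10 lands at position 2 of the cycle → -3.
Second: linear, +2 per step → 29 at step 10.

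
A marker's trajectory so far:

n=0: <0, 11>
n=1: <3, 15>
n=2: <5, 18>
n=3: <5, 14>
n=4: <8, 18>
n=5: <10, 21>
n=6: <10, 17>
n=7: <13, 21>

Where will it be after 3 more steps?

The moves between consecutive positions are <+3, +4>, <+2, +3>, <+0, -4>, <+3, +4>, <+2, +3>, <+0, -4>, <+3, +4>; they repeat the 3-cycle [<+3, +4>, <+2, +3>, <+0, -4>].
step 8: apply <+2, +3> → <15, 24>
step 9: apply <+0, -4> → <15, 20>
step 10: apply <+3, +4> → <18, 24>

<18, 24>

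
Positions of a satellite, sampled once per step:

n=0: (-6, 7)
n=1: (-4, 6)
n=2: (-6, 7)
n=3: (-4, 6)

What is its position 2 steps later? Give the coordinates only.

Consecutive displacements (+2, -1), (-2, +1), (+2, -1) scale by a factor of -1 each step.
step 4: (-4, 6) + (-2, +1) → (-6, 7)
step 5: (-6, 7) + (+2, -1) → (-4, 6)

(-4, 6)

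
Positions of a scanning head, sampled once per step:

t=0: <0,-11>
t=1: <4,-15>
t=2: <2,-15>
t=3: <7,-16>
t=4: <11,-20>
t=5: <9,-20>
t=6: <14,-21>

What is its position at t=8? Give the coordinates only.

The moves between consecutive positions are <+4,-4>, <-2,+0>, <+5,-1>, <+4,-4>, <-2,+0>, <+5,-1>; they repeat the 3-cycle [<+4,-4>, <-2,+0>, <+5,-1>].
step 7: apply <+4,-4> → <18,-25>
step 8: apply <-2,+0> → <16,-25>

<16,-25>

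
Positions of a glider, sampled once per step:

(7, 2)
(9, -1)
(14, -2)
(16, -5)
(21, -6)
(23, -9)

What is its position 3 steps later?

(35, -14)

Step-to-step displacements: (+2, -3), (+5, -1), (+2, -3), (+5, -1), (+2, -3) — a repeating cycle of length 2.
step 6: apply (+5, -1) → (28, -10)
step 7: apply (+2, -3) → (30, -13)
step 8: apply (+5, -1) → (35, -14)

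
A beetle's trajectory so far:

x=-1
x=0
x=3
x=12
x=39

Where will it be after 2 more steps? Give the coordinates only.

The jumps are +1, +3, +9, +27 — a geometric progression with ratio 3.
step 5: 39 + 81 → x=120
step 6: 120 + 243 → x=363

x=363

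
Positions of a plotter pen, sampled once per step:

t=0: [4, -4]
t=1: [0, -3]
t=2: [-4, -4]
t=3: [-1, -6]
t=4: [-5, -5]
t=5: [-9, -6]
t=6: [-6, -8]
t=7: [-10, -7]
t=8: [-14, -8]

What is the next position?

The moves between consecutive positions are [-4, +1], [-4, -1], [+3, -2], [-4, +1], [-4, -1], [+3, -2], [-4, +1], [-4, -1]; they repeat the 3-cycle [[-4, +1], [-4, -1], [+3, -2]].
step 9: apply [+3, -2] → [-11, -10]

[-11, -10]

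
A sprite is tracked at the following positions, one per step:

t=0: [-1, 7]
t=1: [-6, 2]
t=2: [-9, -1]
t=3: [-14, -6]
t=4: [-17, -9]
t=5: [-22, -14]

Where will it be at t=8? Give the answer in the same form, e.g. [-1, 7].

The moves between consecutive positions are [-5, -5], [-3, -3], [-5, -5], [-3, -3], [-5, -5]; they repeat the 2-cycle [[-5, -5], [-3, -3]].
step 6: apply [-3, -3] → [-25, -17]
step 7: apply [-5, -5] → [-30, -22]
step 8: apply [-3, -3] → [-33, -25]

[-33, -25]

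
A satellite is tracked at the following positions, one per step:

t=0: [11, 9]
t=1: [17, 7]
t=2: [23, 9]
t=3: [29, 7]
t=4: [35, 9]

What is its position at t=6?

First: linear, +6 per step → 47 at step 6.
Second: cycles through 9, 7 every 2 steps. Step 6 lands at position 0 of the cycle → 9.

[47, 9]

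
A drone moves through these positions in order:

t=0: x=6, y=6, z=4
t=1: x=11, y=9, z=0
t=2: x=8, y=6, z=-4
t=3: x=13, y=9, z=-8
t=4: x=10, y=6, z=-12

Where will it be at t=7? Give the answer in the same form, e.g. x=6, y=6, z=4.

Differencing gives (+5, +3, -4), (-3, -3, -4), (+5, +3, -4), (-3, -3, -4). This is the pattern (+5, +3, -4), (-3, -3, -4) repeated.
step 5: apply (+5, +3, -4) → x=15, y=9, z=-16
step 6: apply (-3, -3, -4) → x=12, y=6, z=-20
step 7: apply (+5, +3, -4) → x=17, y=9, z=-24

x=17, y=9, z=-24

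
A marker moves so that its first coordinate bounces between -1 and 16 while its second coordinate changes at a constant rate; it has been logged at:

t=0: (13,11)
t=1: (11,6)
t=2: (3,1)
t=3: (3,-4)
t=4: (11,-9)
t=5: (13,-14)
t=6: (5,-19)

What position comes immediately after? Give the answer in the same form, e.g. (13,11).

(1,-24)

The first coordinate travels 8 per step and bounces off the walls at -1 and 16.
  step 7: 5 → 1
The second coordinate changes by -5 each step: at step 7 it is -24.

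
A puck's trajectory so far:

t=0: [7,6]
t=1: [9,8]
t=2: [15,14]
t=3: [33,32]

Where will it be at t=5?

[249,248]

The jumps are [+2,+2], [+6,+6], [+18,+18] — a geometric progression with ratio 3.
step 4: [33,32] + [+54,+54] → [87,86]
step 5: [87,86] + [+162,+162] → [249,248]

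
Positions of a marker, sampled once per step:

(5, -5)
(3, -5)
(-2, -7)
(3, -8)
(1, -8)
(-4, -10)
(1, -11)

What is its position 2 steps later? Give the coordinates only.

The moves between consecutive positions are (-2, +0), (-5, -2), (+5, -1), (-2, +0), (-5, -2), (+5, -1); they repeat the 3-cycle [(-2, +0), (-5, -2), (+5, -1)].
step 7: apply (-2, +0) → (-1, -11)
step 8: apply (-5, -2) → (-6, -13)

(-6, -13)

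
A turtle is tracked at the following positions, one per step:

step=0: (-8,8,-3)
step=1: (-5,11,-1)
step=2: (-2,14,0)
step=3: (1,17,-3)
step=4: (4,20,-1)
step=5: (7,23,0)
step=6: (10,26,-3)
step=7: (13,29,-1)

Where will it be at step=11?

The first coordinate changes by +3 each step, so at step 11 it is -8 + 11·(3) = 25.
The second coordinate changes by +3 each step, so at step 11 it is 8 + 11·(3) = 41.
The third coordinate repeats the cycle [-3, -1, 0] with period 3; step 11 mod 3 = 2, giving 0.

(25,41,0)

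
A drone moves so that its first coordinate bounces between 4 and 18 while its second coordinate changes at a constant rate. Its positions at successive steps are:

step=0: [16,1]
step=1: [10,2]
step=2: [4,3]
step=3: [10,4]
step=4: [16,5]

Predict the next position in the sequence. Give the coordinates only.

The first coordinate reflects between 4 and 18, moving 6 per step.
  step 5: 16 → 14
The second coordinate changes by +1 each step: at step 5 it is 6.

[14,6]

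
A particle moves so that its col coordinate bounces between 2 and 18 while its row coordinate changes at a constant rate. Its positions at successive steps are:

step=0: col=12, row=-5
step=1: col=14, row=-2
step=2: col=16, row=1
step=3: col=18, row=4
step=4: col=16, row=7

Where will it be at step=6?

The col coordinate travels 2 per step and bounces off the walls at 2 and 18.
  step 5: 16 → 14
  step 6: 14 → 12
The row coordinate changes by +3 each step: at step 6 it is 13.

col=12, row=13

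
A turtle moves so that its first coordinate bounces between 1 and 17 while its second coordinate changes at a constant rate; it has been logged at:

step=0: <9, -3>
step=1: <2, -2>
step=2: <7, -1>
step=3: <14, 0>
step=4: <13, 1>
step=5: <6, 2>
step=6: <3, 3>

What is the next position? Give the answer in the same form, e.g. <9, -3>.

The first coordinate reflects between 1 and 17, moving 7 per step.
  step 7: 3 → 10
The second coordinate changes by +1 each step: at step 7 it is 4.

<10, 4>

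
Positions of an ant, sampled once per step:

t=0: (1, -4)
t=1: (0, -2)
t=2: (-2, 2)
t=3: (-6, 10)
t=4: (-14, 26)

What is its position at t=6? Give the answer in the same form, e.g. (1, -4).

Step-to-step displacements: (-1, +2), (-2, +4), (-4, +8), (-8, +16); each is 2× the previous.
step 5: (-14, 26) + (-16, +32) → (-30, 58)
step 6: (-30, 58) + (-32, +64) → (-62, 122)

(-62, 122)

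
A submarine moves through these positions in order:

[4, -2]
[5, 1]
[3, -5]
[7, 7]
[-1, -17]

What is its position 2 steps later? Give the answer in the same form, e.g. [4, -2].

The jumps are [+1, +3], [-2, -6], [+4, +12], [-8, -24] — a geometric progression with ratio -2.
step 5: [-1, -17] + [+16, +48] → [15, 31]
step 6: [15, 31] + [-32, -96] → [-17, -65]

[-17, -65]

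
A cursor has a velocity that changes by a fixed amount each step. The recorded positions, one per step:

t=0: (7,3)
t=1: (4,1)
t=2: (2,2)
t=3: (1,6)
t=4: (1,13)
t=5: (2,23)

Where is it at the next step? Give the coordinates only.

First differences are (-3,-2), (-2,+1), (-1,+4), (+0,+7), (+1,+10); their common second difference is (+1,+3) (constant acceleration).
step 6: (2,23) + (+2,+13) → (4,36)

(4,36)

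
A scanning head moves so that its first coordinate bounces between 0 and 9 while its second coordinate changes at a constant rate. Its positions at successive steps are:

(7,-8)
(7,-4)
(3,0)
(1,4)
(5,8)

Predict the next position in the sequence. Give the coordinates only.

(9,12)

The first coordinate reflects between 0 and 9, moving 4 per step.
  step 5: 5 → 9
The second coordinate changes by +4 each step: at step 5 it is 12.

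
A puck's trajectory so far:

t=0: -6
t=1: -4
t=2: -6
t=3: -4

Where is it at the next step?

Consecutive displacements +2, -2, +2 scale by a factor of -1 each step.
step 4: -4 − 2 → -6

-6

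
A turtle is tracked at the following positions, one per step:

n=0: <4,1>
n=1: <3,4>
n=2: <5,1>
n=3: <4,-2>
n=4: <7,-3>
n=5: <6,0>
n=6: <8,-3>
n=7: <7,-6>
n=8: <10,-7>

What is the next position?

Step-to-step displacements: <-1,+3>, <+2,-3>, <-1,-3>, <+3,-1>, <-1,+3>, <+2,-3>, <-1,-3>, <+3,-1> — a repeating cycle of length 4.
step 9: apply <-1,+3> → <9,-4>

<9,-4>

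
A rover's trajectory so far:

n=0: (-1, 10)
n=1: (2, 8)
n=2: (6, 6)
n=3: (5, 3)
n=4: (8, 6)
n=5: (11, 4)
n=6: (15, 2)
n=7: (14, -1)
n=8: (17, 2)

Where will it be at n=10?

Differencing gives (+3, -2), (+4, -2), (-1, -3), (+3, +3), (+3, -2), (+4, -2), (-1, -3), (+3, +3). This is the pattern (+3, -2), (+4, -2), (-1, -3), (+3, +3) repeated.
step 9: apply (+3, -2) → (20, 0)
step 10: apply (+4, -2) → (24, -2)

(24, -2)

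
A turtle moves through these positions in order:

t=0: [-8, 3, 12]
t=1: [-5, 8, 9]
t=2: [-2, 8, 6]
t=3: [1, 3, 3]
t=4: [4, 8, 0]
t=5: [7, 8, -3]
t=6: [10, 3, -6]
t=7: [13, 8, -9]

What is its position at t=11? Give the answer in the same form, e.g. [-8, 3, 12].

[25, 8, -21]

The first coordinate changes by +3 each step, so at step 11 it is -8 + 11·(3) = 25.
The second coordinate repeats the cycle [3, 8, 8] with period 3; step 11 mod 3 = 2, giving 8.
The third coordinate changes by -3 each step, so at step 11 it is 12 + 11·(-3) = -21.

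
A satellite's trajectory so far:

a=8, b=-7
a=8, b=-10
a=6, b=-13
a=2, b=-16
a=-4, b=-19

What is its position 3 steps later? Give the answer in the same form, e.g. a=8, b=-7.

Successive displacements: (+0, -3), (-2, -3), (-4, -3), (-6, -3) — each changes by (-2, +0).
step 5: a=-4, b=-19 + (-8, -3) → a=-12, b=-22
step 6: a=-12, b=-22 + (-10, -3) → a=-22, b=-25
step 7: a=-22, b=-25 + (-12, -3) → a=-34, b=-28

a=-34, b=-28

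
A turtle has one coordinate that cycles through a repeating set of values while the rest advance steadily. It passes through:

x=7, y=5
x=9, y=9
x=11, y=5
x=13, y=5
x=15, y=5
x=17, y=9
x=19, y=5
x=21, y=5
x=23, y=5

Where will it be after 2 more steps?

The x coordinate changes by +2 each step, so at step 10 it is 7 + 10·(2) = 27.
The y coordinate repeats the cycle [5, 9, 5, 5] with period 4; step 10 mod 4 = 2, giving 5.

x=27, y=5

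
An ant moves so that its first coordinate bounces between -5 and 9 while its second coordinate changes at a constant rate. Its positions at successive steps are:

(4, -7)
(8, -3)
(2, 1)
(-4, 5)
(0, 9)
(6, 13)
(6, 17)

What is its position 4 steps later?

The first coordinate reflects between -5 and 9, moving 6 per step.
  step 7: 6 → 0
  step 8: 0 → -4
  step 9: -4 → 2
  step 10: 2 → 8
The second coordinate changes by +4 each step: at step 10 it is 33.

(8, 33)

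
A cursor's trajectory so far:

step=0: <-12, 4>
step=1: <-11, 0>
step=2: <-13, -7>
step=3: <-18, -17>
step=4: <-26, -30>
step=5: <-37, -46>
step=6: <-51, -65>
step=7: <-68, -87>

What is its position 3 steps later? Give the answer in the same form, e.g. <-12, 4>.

Taking differences between consecutive positions: <+1, -4>, <-2, -7>, <-5, -10>, <-8, -13>, <-11, -16>, <-14, -19>, <-17, -22>. These grow by <-3, -3> each step.
step 8: <-68, -87> + <-20, -25> → <-88, -112>
step 9: <-88, -112> + <-23, -28> → <-111, -140>
step 10: <-111, -140> + <-26, -31> → <-137, -171>

<-137, -171>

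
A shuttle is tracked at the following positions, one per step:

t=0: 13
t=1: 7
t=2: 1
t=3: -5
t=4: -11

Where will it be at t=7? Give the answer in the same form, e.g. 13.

-29

Constant displacement of -6 per step.
step 5: -11 − 6 → -17
step 6: -17 − 6 → -23
step 7: -23 − 6 → -29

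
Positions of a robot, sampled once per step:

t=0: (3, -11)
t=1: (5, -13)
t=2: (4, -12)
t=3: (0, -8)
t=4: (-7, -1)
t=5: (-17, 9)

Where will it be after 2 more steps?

Successive displacements: (+2, -2), (-1, +1), (-4, +4), (-7, +7), (-10, +10) — each changes by (-3, +3).
step 6: (-17, 9) + (-13, +13) → (-30, 22)
step 7: (-30, 22) + (-16, +16) → (-46, 38)

(-46, 38)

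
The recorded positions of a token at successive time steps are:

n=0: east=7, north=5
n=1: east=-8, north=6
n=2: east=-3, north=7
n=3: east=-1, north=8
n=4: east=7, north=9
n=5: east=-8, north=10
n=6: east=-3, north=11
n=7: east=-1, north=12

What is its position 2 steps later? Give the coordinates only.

The east coordinate repeats the cycle [7, -8, -3, -1] with period 4; step 9 mod 4 = 1, giving -8.
The north coordinate changes by +1 each step, so at step 9 it is 5 + 9·(1) = 14.

east=-8, north=14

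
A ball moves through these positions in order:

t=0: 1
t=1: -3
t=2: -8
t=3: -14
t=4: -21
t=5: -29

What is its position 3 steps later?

-59

Successive displacements: -4, -5, -6, -7, -8 — each changes by -1.
step 6: -29 − 9 → -38
step 7: -38 − 10 → -48
step 8: -48 − 11 → -59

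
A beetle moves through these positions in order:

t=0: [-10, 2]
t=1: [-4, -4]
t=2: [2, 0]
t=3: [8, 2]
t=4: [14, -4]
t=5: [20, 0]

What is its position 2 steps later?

[32, -4]

The first coordinate changes by +6 each step, so at step 7 it is -10 + 7·(6) = 32.
The second coordinate repeats the cycle [2, -4, 0] with period 3; step 7 mod 3 = 1, giving -4.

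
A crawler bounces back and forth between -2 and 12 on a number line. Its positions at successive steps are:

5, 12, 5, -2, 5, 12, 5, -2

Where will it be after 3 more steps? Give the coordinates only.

The value travels 7 per step and bounces off the walls at -2 and 12.
  step 8: -2 → 5
  step 9: 5 → 12
  step 10: 12 → 5

5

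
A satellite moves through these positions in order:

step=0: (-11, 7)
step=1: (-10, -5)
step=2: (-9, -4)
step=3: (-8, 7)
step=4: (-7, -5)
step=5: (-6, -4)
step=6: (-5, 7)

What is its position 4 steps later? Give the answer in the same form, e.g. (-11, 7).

(-1, -5)

The first coordinate changes by +1 each step, so at step 10 it is -11 + 10·(1) = -1.
The second coordinate repeats the cycle [7, -5, -4] with period 3; step 10 mod 3 = 1, giving -5.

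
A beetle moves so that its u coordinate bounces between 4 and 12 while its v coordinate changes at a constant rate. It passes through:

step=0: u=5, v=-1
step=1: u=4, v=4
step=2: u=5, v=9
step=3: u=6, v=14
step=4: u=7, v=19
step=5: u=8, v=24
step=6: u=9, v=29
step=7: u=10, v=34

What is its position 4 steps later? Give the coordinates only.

u=10, v=54

The u coordinate travels 1 per step and bounces off the walls at 4 and 12.
  step 8: 10 → 11
  step 9: 11 → 12
  step 10: 12 → 11
  step 11: 11 → 10
The v coordinate changes by +5 each step: at step 11 it is 54.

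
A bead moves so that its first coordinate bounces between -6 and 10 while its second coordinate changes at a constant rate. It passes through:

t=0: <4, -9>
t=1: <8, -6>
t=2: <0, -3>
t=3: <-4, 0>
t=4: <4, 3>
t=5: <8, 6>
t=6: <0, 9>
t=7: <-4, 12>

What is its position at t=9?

The first coordinate reflects between -6 and 10, moving 8 per step.
  step 8: -4 → 4
  step 9: 4 → 8
The second coordinate changes by +3 each step: at step 9 it is 18.

<8, 18>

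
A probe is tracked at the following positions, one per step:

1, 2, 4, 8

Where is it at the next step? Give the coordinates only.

16

Consecutive displacements +1, +2, +4 scale by a factor of 2 each step.
step 4: 8 + 8 → 16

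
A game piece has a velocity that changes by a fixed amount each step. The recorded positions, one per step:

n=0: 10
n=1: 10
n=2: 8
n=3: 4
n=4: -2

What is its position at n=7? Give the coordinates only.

-32

Taking differences between consecutive positions: +0, -2, -4, -6. These grow by -2 each step.
step 5: -2 − 8 → -10
step 6: -10 − 10 → -20
step 7: -20 − 12 → -32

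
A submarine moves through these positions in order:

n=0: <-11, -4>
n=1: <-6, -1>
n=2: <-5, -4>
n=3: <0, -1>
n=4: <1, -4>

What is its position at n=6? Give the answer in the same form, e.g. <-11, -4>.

<7, -4>

The moves between consecutive positions are <+5, +3>, <+1, -3>, <+5, +3>, <+1, -3>; they repeat the 2-cycle [<+5, +3>, <+1, -3>].
step 5: apply <+5, +3> → <6, -1>
step 6: apply <+1, -3> → <7, -4>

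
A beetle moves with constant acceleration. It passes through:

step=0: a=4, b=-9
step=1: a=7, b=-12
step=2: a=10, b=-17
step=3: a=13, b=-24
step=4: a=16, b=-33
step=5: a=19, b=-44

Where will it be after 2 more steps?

Successive displacements: (+3,-3), (+3,-5), (+3,-7), (+3,-9), (+3,-11) — each changes by (+0,-2).
step 6: a=19, b=-44 + (+3,-13) → a=22, b=-57
step 7: a=22, b=-57 + (+3,-15) → a=25, b=-72

a=25, b=-72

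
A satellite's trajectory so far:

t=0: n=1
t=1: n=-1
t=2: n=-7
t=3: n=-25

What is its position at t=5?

Consecutive displacements -2, -6, -18 scale by a factor of 3 each step.
step 4: -25 − 54 → n=-79
step 5: -79 − 162 → n=-241

n=-241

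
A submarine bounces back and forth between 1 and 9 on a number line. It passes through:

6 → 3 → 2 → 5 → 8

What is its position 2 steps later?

4

The value reflects between 1 and 9, moving 3 per step.
  step 5: 8 → 7
  step 6: 7 → 4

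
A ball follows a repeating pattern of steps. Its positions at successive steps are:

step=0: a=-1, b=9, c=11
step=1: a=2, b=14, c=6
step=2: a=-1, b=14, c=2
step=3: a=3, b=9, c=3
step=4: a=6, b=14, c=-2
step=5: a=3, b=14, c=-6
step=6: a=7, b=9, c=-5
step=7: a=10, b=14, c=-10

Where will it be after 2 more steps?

a=11, b=9, c=-13

Step-to-step displacements: (+3, +5, -5), (-3, +0, -4), (+4, -5, +1), (+3, +5, -5), (-3, +0, -4), (+4, -5, +1), (+3, +5, -5) — a repeating cycle of length 3.
step 8: apply (-3, +0, -4) → a=7, b=14, c=-14
step 9: apply (+4, -5, +1) → a=11, b=9, c=-13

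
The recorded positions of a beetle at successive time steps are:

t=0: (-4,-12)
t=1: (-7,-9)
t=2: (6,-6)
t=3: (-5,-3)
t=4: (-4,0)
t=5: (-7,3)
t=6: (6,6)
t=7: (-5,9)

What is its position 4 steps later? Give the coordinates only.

(-5,21)

First: cycles through -4, -7, 6, -5 every 4 steps. Step 11 lands at position 3 of the cycle → -5.
Second: linear, +3 per step → 21 at step 11.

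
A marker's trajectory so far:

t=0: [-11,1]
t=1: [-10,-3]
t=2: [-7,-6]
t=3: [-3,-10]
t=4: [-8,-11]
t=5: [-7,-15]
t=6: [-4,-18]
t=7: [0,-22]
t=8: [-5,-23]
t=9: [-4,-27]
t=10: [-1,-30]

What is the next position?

The moves between consecutive positions are [+1,-4], [+3,-3], [+4,-4], [-5,-1], [+1,-4], [+3,-3], [+4,-4], [-5,-1], [+1,-4], [+3,-3]; they repeat the 4-cycle [[+1,-4], [+3,-3], [+4,-4], [-5,-1]].
step 11: apply [+4,-4] → [3,-34]

[3,-34]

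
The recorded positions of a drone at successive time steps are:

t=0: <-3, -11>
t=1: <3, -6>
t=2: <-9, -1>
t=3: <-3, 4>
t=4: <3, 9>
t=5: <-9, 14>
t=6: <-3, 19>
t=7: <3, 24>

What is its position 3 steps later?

First: cycles through -3, 3, -9 every 3 steps. Step 10 lands at position 1 of the cycle → 3.
Second: linear, +5 per step → 39 at step 10.

<3, 39>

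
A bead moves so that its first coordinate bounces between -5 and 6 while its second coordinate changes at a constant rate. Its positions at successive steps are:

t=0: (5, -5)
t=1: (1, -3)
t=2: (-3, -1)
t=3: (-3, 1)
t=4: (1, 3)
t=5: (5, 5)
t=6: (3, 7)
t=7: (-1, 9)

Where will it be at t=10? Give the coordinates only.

(3, 15)

The first coordinate reflects between -5 and 6, moving 4 per step.
  step 8: -1 → -5
  step 9: -5 → -1
  step 10: -1 → 3
The second coordinate changes by +2 each step: at step 10 it is 15.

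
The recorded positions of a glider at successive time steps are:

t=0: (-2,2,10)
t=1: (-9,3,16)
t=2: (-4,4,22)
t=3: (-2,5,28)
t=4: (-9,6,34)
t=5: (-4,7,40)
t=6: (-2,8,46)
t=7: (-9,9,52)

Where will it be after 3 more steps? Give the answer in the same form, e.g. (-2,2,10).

(-9,12,70)

First: cycles through -2, -9, -4 every 3 steps. Step 10 lands at position 1 of the cycle → -9.
Second: linear, +1 per step → 12 at step 10.
Third: linear, +6 per step → 70 at step 10.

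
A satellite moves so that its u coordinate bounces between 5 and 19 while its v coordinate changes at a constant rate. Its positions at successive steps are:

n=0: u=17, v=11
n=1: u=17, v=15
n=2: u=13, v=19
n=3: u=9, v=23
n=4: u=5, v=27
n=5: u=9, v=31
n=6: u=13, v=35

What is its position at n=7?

u=17, v=39

The u coordinate travels 4 per step and bounces off the walls at 5 and 19.
  step 7: 13 → 17
The v coordinate changes by +4 each step: at step 7 it is 39.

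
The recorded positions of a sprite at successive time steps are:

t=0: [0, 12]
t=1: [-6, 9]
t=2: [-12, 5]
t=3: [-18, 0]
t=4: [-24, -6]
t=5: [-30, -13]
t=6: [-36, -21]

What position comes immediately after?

Taking differences between consecutive positions: [-6, -3], [-6, -4], [-6, -5], [-6, -6], [-6, -7], [-6, -8]. These grow by [+0, -1] each step.
step 7: [-36, -21] + [-6, -9] → [-42, -30]

[-42, -30]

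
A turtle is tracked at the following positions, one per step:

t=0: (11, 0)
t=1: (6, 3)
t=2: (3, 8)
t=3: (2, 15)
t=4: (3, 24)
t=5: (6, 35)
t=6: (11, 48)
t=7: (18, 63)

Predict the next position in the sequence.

(27, 80)

Successive displacements: (-5, +3), (-3, +5), (-1, +7), (+1, +9), (+3, +11), (+5, +13), (+7, +15) — each changes by (+2, +2).
step 8: (18, 63) + (+9, +17) → (27, 80)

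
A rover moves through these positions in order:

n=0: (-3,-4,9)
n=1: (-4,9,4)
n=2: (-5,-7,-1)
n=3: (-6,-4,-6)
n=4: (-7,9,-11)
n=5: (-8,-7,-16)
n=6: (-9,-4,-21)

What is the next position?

First: linear, -1 per step → -10 at step 7.
Second: cycles through -4, 9, -7 every 3 steps. Step 7 lands at position 1 of the cycle → 9.
Third: linear, -5 per step → -26 at step 7.

(-10,9,-26)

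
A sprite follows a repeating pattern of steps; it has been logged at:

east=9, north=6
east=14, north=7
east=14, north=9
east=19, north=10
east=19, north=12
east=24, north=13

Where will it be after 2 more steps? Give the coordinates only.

east=29, north=16

Step-to-step displacements: (+5, +1), (+0, +2), (+5, +1), (+0, +2), (+5, +1) — a repeating cycle of length 2.
step 6: apply (+0, +2) → east=24, north=15
step 7: apply (+5, +1) → east=29, north=16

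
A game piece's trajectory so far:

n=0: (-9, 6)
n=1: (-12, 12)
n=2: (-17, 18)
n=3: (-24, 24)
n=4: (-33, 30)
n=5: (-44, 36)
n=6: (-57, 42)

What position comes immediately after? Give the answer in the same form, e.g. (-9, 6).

(-72, 48)

Taking differences between consecutive positions: (-3, +6), (-5, +6), (-7, +6), (-9, +6), (-11, +6), (-13, +6). These grow by (-2, +0) each step.
step 7: (-57, 42) + (-15, +6) → (-72, 48)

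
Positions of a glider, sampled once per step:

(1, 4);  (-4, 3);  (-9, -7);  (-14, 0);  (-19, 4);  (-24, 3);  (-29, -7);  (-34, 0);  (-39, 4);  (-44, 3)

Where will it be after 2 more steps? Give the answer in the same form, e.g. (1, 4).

(-54, 0)

The first coordinate changes by -5 each step, so at step 11 it is 1 + 11·(-5) = -54.
The second coordinate repeats the cycle [4, 3, -7, 0] with period 4; step 11 mod 4 = 3, giving 0.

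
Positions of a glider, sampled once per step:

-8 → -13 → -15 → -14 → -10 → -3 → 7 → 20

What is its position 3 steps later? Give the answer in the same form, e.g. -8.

77

Taking differences between consecutive positions: -5, -2, +1, +4, +7, +10, +13. These grow by +3 each step.
step 8: 20 + 16 → 36
step 9: 36 + 19 → 55
step 10: 55 + 22 → 77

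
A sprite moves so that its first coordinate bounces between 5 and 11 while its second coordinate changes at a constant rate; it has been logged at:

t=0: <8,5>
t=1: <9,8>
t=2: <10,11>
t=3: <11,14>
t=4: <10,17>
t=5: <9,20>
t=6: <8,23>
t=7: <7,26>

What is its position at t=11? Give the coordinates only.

The first coordinate reflects between 5 and 11, moving 1 per step.
  step 8: 7 → 6
  step 9: 6 → 5
  step 10: 5 → 6
  step 11: 6 → 7
The second coordinate changes by +3 each step: at step 11 it is 38.

<7,38>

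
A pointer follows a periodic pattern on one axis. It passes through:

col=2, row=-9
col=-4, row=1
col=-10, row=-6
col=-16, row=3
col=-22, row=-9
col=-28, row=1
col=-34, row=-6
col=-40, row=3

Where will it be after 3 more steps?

col=-58, row=-6

Col: linear, -6 per step → -58 at step 10.
Row: cycles through -9, 1, -6, 3 every 4 steps. Step 10 lands at position 2 of the cycle → -6.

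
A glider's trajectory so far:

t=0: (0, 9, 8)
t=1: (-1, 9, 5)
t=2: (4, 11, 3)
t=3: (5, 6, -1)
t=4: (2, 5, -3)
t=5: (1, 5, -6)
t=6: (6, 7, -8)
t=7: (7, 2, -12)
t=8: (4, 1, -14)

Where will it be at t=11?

Differencing gives (-1, +0, -3), (+5, +2, -2), (+1, -5, -4), (-3, -1, -2), (-1, +0, -3), (+5, +2, -2), (+1, -5, -4), (-3, -1, -2). This is the pattern (-1, +0, -3), (+5, +2, -2), (+1, -5, -4), (-3, -1, -2) repeated.
step 9: apply (-1, +0, -3) → (3, 1, -17)
step 10: apply (+5, +2, -2) → (8, 3, -19)
step 11: apply (+1, -5, -4) → (9, -2, -23)

(9, -2, -23)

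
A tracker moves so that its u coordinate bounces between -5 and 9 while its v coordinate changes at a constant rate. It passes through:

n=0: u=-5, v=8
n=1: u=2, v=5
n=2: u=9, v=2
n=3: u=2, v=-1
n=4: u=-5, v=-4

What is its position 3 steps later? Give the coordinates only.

u=2, v=-13

The u coordinate reflects between -5 and 9, moving 7 per step.
  step 5: -5 → 2
  step 6: 2 → 9
  step 7: 9 → 2
The v coordinate changes by -3 each step: at step 7 it is -13.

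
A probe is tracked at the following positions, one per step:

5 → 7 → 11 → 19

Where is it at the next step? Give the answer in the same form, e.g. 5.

The jumps are +2, +4, +8 — a geometric progression with ratio 2.
step 4: 19 + 16 → 35

35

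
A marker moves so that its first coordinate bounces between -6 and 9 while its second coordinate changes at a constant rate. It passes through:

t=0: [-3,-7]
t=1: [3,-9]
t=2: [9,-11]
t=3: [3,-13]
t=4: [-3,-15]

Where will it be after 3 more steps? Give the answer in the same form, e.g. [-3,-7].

The first coordinate travels 6 per step and bounces off the walls at -6 and 9.
  step 5: -3 → -3
  step 6: -3 → 3
  step 7: 3 → 9
The second coordinate changes by -2 each step: at step 7 it is -21.

[9,-21]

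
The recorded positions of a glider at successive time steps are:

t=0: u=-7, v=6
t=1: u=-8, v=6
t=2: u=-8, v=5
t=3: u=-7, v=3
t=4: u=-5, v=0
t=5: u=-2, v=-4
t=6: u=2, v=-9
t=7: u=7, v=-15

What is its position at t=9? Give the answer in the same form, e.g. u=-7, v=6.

u=20, v=-30

Taking differences between consecutive positions: (-1, +0), (+0, -1), (+1, -2), (+2, -3), (+3, -4), (+4, -5), (+5, -6). These grow by (+1, -1) each step.
step 8: u=7, v=-15 + (+6, -7) → u=13, v=-22
step 9: u=13, v=-22 + (+7, -8) → u=20, v=-30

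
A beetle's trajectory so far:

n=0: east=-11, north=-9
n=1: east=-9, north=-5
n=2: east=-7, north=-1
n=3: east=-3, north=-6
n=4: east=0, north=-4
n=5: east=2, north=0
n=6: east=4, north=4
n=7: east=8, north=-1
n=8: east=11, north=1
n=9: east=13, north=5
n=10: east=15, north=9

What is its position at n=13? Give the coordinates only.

east=24, north=10

Step-to-step displacements: (+2, +4), (+2, +4), (+4, -5), (+3, +2), (+2, +4), (+2, +4), (+4, -5), (+3, +2), (+2, +4), (+2, +4) — a repeating cycle of length 4.
step 11: apply (+4, -5) → east=19, north=4
step 12: apply (+3, +2) → east=22, north=6
step 13: apply (+2, +4) → east=24, north=10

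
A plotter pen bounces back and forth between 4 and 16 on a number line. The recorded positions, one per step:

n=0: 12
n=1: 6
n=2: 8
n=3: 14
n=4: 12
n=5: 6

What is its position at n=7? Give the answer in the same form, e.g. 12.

The value travels 6 per step and bounces off the walls at 4 and 16.
  step 6: 6 → 8
  step 7: 8 → 14

14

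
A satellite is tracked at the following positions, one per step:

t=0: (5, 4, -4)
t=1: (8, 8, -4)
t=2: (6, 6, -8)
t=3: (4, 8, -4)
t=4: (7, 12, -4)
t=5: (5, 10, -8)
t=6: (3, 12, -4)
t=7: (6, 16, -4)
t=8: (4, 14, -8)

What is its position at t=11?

Differencing gives (+3, +4, +0), (-2, -2, -4), (-2, +2, +4), (+3, +4, +0), (-2, -2, -4), (-2, +2, +4), (+3, +4, +0), (-2, -2, -4). This is the pattern (+3, +4, +0), (-2, -2, -4), (-2, +2, +4) repeated.
step 9: apply (-2, +2, +4) → (2, 16, -4)
step 10: apply (+3, +4, +0) → (5, 20, -4)
step 11: apply (-2, -2, -4) → (3, 18, -8)

(3, 18, -8)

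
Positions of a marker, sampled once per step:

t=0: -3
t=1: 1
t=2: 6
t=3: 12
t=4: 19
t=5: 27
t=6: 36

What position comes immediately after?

46

First differences are +4, +5, +6, +7, +8, +9; their common second difference is +1 (constant acceleration).
step 7: 36 + 10 → 46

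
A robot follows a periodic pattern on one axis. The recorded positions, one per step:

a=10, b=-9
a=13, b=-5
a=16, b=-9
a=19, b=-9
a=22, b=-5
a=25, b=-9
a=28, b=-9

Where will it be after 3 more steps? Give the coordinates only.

a=37, b=-9

A: linear, +3 per step → 37 at step 9.
B: cycles through -9, -5, -9 every 3 steps. Step 9 lands at position 0 of the cycle → -9.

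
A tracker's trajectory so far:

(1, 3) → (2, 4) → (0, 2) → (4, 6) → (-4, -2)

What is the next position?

(12, 14)

The jumps are (+1, +1), (-2, -2), (+4, +4), (-8, -8) — a geometric progression with ratio -2.
step 5: (-4, -2) + (+16, +16) → (12, 14)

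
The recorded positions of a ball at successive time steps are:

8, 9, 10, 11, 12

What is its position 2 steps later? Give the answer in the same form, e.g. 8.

14

Each step adds +1 to the position.
step 5: 12 + 1 → 13
step 6: 13 + 1 → 14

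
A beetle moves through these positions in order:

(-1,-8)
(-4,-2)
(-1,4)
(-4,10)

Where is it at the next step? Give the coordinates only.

(-1,16)

The first coordinate repeats the cycle [-1, -4] with period 2; step 4 mod 2 = 0, giving -1.
The second coordinate changes by +6 each step, so at step 4 it is -8 + 4·(6) = 16.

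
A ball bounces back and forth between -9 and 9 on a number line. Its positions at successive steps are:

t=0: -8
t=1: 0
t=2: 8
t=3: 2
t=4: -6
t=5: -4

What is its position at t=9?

The value reflects between -9 and 9, moving 8 per step.
  step 6: -4 → 4
  step 7: 4 → 6
  step 8: 6 → -2
  step 9: -2 → -8

-8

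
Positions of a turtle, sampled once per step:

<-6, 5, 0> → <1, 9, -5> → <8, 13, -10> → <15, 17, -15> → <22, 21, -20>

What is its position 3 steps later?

Each step adds <+7, +4, -5> to the position.
step 5: <22, 21, -20> + <+7, +4, -5> → <29, 25, -25>
step 6: <29, 25, -25> + <+7, +4, -5> → <36, 29, -30>
step 7: <36, 29, -30> + <+7, +4, -5> → <43, 33, -35>

<43, 33, -35>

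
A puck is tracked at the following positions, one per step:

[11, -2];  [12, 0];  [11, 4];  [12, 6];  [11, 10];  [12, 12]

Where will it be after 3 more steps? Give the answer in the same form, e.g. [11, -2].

[11, 22]

The moves between consecutive positions are [+1, +2], [-1, +4], [+1, +2], [-1, +4], [+1, +2]; they repeat the 2-cycle [[+1, +2], [-1, +4]].
step 6: apply [-1, +4] → [11, 16]
step 7: apply [+1, +2] → [12, 18]
step 8: apply [-1, +4] → [11, 22]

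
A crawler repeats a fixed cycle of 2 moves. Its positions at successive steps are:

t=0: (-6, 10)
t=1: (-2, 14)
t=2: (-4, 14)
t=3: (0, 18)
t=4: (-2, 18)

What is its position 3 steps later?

(4, 26)

The moves between consecutive positions are (+4, +4), (-2, +0), (+4, +4), (-2, +0); they repeat the 2-cycle [(+4, +4), (-2, +0)].
step 5: apply (+4, +4) → (2, 22)
step 6: apply (-2, +0) → (0, 22)
step 7: apply (+4, +4) → (4, 26)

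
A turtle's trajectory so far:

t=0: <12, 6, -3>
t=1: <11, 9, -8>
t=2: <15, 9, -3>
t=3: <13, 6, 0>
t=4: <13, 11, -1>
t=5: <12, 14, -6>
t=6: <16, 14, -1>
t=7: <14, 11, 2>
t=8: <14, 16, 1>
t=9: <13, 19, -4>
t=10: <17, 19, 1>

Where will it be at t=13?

Differencing gives <-1, +3, -5>, <+4, +0, +5>, <-2, -3, +3>, <+0, +5, -1>, <-1, +3, -5>, <+4, +0, +5>, <-2, -3, +3>, <+0, +5, -1>, <-1, +3, -5>, <+4, +0, +5>. This is the pattern <-1, +3, -5>, <+4, +0, +5>, <-2, -3, +3>, <+0, +5, -1> repeated.
step 11: apply <-2, -3, +3> → <15, 16, 4>
step 12: apply <+0, +5, -1> → <15, 21, 3>
step 13: apply <-1, +3, -5> → <14, 24, -2>

<14, 24, -2>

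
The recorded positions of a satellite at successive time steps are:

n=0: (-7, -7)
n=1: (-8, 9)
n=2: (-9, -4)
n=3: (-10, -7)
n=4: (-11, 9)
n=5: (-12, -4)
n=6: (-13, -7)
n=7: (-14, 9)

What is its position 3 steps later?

The first coordinate changes by -1 each step, so at step 10 it is -7 + 10·(-1) = -17.
The second coordinate repeats the cycle [-7, 9, -4] with period 3; step 10 mod 3 = 1, giving 9.

(-17, 9)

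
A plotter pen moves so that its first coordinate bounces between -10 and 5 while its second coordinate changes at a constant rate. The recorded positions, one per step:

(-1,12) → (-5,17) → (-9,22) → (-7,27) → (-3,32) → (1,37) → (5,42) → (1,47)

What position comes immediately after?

(-3,52)

The first coordinate reflects between -10 and 5, moving 4 per step.
  step 8: 1 → -3
The second coordinate changes by +5 each step: at step 8 it is 52.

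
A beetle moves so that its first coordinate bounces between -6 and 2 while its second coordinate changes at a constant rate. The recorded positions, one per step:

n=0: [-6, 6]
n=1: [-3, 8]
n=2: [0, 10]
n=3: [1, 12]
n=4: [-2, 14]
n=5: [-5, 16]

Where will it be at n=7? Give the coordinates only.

The first coordinate reflects between -6 and 2, moving 3 per step.
  step 6: -5 → -4
  step 7: -4 → -1
The second coordinate changes by +2 each step: at step 7 it is 20.

[-1, 20]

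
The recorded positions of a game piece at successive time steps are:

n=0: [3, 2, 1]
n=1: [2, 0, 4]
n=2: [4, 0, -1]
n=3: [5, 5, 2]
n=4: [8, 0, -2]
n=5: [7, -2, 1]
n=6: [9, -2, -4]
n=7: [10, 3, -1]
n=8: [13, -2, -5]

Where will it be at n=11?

[15, 1, -4]

Step-to-step displacements: [-1, -2, +3], [+2, +0, -5], [+1, +5, +3], [+3, -5, -4], [-1, -2, +3], [+2, +0, -5], [+1, +5, +3], [+3, -5, -4] — a repeating cycle of length 4.
step 9: apply [-1, -2, +3] → [12, -4, -2]
step 10: apply [+2, +0, -5] → [14, -4, -7]
step 11: apply [+1, +5, +3] → [15, 1, -4]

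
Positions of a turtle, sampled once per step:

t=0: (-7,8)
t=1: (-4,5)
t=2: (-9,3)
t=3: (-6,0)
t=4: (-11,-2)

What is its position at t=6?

The moves between consecutive positions are (+3,-3), (-5,-2), (+3,-3), (-5,-2); they repeat the 2-cycle [(+3,-3), (-5,-2)].
step 5: apply (+3,-3) → (-8,-5)
step 6: apply (-5,-2) → (-13,-7)

(-13,-7)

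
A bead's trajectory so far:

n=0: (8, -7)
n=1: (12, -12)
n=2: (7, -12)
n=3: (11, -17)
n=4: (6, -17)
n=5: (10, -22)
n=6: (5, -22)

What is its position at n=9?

(8, -32)

Step-to-step displacements: (+4, -5), (-5, +0), (+4, -5), (-5, +0), (+4, -5), (-5, +0) — a repeating cycle of length 2.
step 7: apply (+4, -5) → (9, -27)
step 8: apply (-5, +0) → (4, -27)
step 9: apply (+4, -5) → (8, -32)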